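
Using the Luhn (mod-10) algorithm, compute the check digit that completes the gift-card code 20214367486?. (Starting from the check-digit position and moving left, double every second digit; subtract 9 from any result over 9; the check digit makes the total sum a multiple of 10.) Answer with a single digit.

1

Partial digits right→left: 6 8 4 7 6 3 4 1 2 0 2
Double every second digit counting from the check-digit position (so the 1st, 3rd, 5th, ... of the partial from the right).
  doubled (with −9 where >9): 3 8 3 8 4 4 → sum 30
  kept as-is: 8 7 3 1 0 → sum 19
Total = 30 + 19 = 49.
Check digit = (10 − (49 mod 10)) mod 10 = 1.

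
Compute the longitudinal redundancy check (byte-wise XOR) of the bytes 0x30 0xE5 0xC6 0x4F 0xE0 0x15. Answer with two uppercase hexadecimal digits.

XOR the bytes together:
  start with 0x30
  0x30 ⊕ 0xE5 = 0xD5
  0xD5 ⊕ 0xC6 = 0x13
  0x13 ⊕ 0x4F = 0x5C
  0x5C ⊕ 0xE0 = 0xBC
  0xBC ⊕ 0x15 = 0xA9

A9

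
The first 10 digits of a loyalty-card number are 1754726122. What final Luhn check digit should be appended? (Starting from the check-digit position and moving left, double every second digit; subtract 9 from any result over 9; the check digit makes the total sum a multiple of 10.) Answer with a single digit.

6

Partial digits right→left: 2 2 1 6 2 7 4 5 7 1
Double every second digit counting from the check-digit position (so the 1st, 3rd, 5th, ... of the partial from the right).
  doubled (with −9 where >9): 4 2 4 8 5 → sum 23
  kept as-is: 2 6 7 5 1 → sum 21
Total = 23 + 21 = 44.
Check digit = (10 − (44 mod 10)) mod 10 = 6.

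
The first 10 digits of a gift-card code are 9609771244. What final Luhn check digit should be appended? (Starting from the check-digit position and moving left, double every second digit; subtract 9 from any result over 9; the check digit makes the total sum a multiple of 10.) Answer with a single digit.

0

Partial digits right→left: 4 4 2 1 7 7 9 0 6 9
Double every second digit counting from the check-digit position (so the 1st, 3rd, 5th, ... of the partial from the right).
  doubled (with −9 where >9): 8 4 5 9 3 → sum 29
  kept as-is: 4 1 7 0 9 → sum 21
Total = 29 + 21 = 50.
Check digit = (10 − (50 mod 10)) mod 10 = 0.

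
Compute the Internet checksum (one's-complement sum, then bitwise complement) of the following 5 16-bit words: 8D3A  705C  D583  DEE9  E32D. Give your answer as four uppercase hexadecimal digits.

6ACD

One's-complement addition (fold any carry out of bit 15 back into bit 0):
  0x8D3A + 0x705C = 0x0FD96
  0xFD96 + 0xD583 = 0x1D319 → wrap carry → 0xD31A
  0xD31A + 0xDEE9 = 0x1B203 → wrap carry → 0xB204
  0xB204 + 0xE32D = 0x19531 → wrap carry → 0x9532
One's-complement sum = 0x9532.
Checksum = ~0x9532 & 0xFFFF = 0x6ACD.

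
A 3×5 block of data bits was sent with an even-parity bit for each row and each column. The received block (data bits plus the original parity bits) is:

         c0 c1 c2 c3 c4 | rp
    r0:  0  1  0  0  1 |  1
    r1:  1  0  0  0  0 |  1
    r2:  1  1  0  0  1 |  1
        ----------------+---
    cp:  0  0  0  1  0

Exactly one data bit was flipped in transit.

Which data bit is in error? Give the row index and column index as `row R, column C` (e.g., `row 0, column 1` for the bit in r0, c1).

row 0, column 3

Recompute each row's even parity and compare to rp:
  r0: data parity 0, sent rp 1 → mismatch
  r1: data parity 1, sent rp 1 → ok
  r2: data parity 1, sent rp 1 → ok
Recompute each column's even parity and compare to cp:
  c0: data parity 0, sent cp 0 → ok
  c1: data parity 0, sent cp 0 → ok
  c2: data parity 0, sent cp 0 → ok
  c3: data parity 0, sent cp 1 → mismatch
  c4: data parity 0, sent cp 0 → ok
Exactly one row (r0) and one column (c3) fail → the flipped bit is at their intersection.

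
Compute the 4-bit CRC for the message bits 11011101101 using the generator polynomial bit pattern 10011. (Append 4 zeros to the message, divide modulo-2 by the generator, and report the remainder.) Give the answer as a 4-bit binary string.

0011

Append 4 zeros: 110111011010000. Divide by 10011 (XOR where the leading bit is 1):
  pos 0: 11011 XOR 10011 = 01000
  pos 1: 10001 XOR 10011 = 00010
  pos 4: 10011 XOR 10011 = 00000
  pos 10: 10000 XOR 10011 = 00011
Remainder (last 4 bits) = 0011. This is the CRC / FCS.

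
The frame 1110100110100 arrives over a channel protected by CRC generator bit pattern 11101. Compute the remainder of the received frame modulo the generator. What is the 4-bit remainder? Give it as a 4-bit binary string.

1110

Modulo-2 division of 1110100110100 by 11101:
  pos 0: 11101 XOR 11101 = 00000
  pos 7: 11010 XOR 11101 = 00111
Remainder = 1110 (nonzero — an error is detected).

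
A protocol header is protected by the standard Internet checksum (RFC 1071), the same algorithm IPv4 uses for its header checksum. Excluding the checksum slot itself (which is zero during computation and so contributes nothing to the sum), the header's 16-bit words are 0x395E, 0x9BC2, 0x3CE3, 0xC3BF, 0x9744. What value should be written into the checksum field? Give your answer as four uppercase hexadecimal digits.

One's-complement addition (fold any carry out of bit 15 back into bit 0):
  0x395E + 0x9BC2 = 0x0D520
  0xD520 + 0x3CE3 = 0x11203 → wrap carry → 0x1204
  0x1204 + 0xC3BF = 0x0D5C3
  0xD5C3 + 0x9744 = 0x16D07 → wrap carry → 0x6D08
One's-complement sum = 0x6D08.
Checksum = ~0x6D08 & 0xFFFF = 0x92F7.

92F7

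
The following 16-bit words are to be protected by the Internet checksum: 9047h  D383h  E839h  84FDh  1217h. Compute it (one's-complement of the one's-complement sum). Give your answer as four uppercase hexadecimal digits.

One's-complement addition (fold any carry out of bit 15 back into bit 0):
  0x9047 + 0xD383 = 0x163CA → wrap carry → 0x63CB
  0x63CB + 0xE839 = 0x14C04 → wrap carry → 0x4C05
  0x4C05 + 0x84FD = 0x0D102
  0xD102 + 0x1217 = 0x0E319
One's-complement sum = 0xE319.
Checksum = ~0xE319 & 0xFFFF = 0x1CE6.

1CE6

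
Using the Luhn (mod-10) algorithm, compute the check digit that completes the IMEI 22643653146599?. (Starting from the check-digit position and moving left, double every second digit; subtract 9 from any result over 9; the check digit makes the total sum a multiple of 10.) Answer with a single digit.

Partial digits right→left: 9 9 5 6 4 1 3 5 6 3 4 6 2 2
Double every second digit counting from the check-digit position (so the 1st, 3rd, 5th, ... of the partial from the right).
  doubled (with −9 where >9): 9 1 8 6 3 8 4 → sum 39
  kept as-is: 9 6 1 5 3 6 2 → sum 32
Total = 39 + 32 = 71.
Check digit = (10 − (71 mod 10)) mod 10 = 9.

9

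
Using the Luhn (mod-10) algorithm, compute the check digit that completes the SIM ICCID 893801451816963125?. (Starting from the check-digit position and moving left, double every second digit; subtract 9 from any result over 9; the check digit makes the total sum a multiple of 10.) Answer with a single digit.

Partial digits right→left: 5 2 1 3 6 9 6 1 8 1 5 4 1 0 8 3 9 8
Double every second digit counting from the check-digit position (so the 1st, 3rd, 5th, ... of the partial from the right).
  doubled (with −9 where >9): 1 2 3 3 7 1 2 7 9 → sum 35
  kept as-is: 2 3 9 1 1 4 0 3 8 → sum 31
Total = 35 + 31 = 66.
Check digit = (10 − (66 mod 10)) mod 10 = 4.

4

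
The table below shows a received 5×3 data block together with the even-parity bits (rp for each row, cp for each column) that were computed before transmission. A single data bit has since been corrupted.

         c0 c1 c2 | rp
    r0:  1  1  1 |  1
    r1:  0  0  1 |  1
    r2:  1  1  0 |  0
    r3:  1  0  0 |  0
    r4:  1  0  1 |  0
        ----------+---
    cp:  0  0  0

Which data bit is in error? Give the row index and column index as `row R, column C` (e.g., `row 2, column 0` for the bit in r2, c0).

row 3, column 2

Recompute each row's even parity and compare to rp:
  r0: data parity 1, sent rp 1 → ok
  r1: data parity 1, sent rp 1 → ok
  r2: data parity 0, sent rp 0 → ok
  r3: data parity 1, sent rp 0 → mismatch
  r4: data parity 0, sent rp 0 → ok
Recompute each column's even parity and compare to cp:
  c0: data parity 0, sent cp 0 → ok
  c1: data parity 0, sent cp 0 → ok
  c2: data parity 1, sent cp 0 → mismatch
Exactly one row (r3) and one column (c2) fail → the flipped bit is at their intersection.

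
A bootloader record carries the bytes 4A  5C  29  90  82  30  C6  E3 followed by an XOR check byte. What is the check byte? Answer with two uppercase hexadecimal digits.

XOR the bytes together:
  start with 0x4A
  0x4A ⊕ 0x5C = 0x16
  0x16 ⊕ 0x29 = 0x3F
  0x3F ⊕ 0x90 = 0xAF
  0xAF ⊕ 0x82 = 0x2D
  0x2D ⊕ 0x30 = 0x1D
  0x1D ⊕ 0xC6 = 0xDB
  0xDB ⊕ 0xE3 = 0x38

38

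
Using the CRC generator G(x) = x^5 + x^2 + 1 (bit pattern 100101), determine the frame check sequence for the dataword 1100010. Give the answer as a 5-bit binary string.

Append 5 zeros: 110001000000. Divide by 100101 (XOR where the leading bit is 1):
  pos 0: 110001 XOR 100101 = 010100
  pos 1: 101000 XOR 100101 = 001101
  pos 3: 110100 XOR 100101 = 010001
  pos 4: 100010 XOR 100101 = 000111
Remainder (last 5 bits) = 11100. This is the CRC / FCS.

11100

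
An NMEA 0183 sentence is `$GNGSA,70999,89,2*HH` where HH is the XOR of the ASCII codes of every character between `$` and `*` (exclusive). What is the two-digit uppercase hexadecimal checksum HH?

XOR the ASCII codes of the payload characters:
  'G' = 0x47 → acc = 0x47
  'N' = 0x4E → acc = 0x09
  'G' = 0x47 → acc = 0x4E
  'S' = 0x53 → acc = 0x1D
  'A' = 0x41 → acc = 0x5C
  ',' = 0x2C → acc = 0x70
  '7' = 0x37 → acc = 0x47
  '0' = 0x30 → acc = 0x77
  '9' = 0x39 → acc = 0x4E
  '9' = 0x39 → acc = 0x77
  '9' = 0x39 → acc = 0x4E
  ',' = 0x2C → acc = 0x62
  '8' = 0x38 → acc = 0x5A
  '9' = 0x39 → acc = 0x63
  ',' = 0x2C → acc = 0x4F
  '2' = 0x32 → acc = 0x7D
Checksum = 0x7D.

7D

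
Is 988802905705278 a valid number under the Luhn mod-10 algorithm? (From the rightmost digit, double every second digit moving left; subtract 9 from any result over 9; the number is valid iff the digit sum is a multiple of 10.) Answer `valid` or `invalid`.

valid

From the right, keep odd positions and double even positions (subtract 9 from any doubled value over 9):
  doubled (positions 2,4,...): 5 1 5 0 4 7 7 → sum 29
  kept (positions 1,3,...): 8 2 0 5 9 0 8 9 → sum 41
Total = 70.
70 mod 10 = 0, so the number is valid.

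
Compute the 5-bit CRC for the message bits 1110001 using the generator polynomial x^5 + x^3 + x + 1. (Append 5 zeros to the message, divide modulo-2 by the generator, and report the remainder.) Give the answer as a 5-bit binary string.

01001

Append 5 zeros: 111000100000. Divide by 101011 (XOR where the leading bit is 1):
  pos 0: 111000 XOR 101011 = 010011
  pos 1: 100111 XOR 101011 = 001100
  pos 3: 110000 XOR 101011 = 011011
  pos 4: 110110 XOR 101011 = 011101
  pos 5: 111010 XOR 101011 = 010001
  pos 6: 100010 XOR 101011 = 001001
Remainder (last 5 bits) = 01001. This is the CRC / FCS.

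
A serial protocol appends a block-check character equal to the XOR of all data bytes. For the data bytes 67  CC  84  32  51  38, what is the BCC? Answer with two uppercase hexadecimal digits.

XOR the bytes together:
  start with 0x67
  0x67 ⊕ 0xCC = 0xAB
  0xAB ⊕ 0x84 = 0x2F
  0x2F ⊕ 0x32 = 0x1D
  0x1D ⊕ 0x51 = 0x4C
  0x4C ⊕ 0x38 = 0x74

74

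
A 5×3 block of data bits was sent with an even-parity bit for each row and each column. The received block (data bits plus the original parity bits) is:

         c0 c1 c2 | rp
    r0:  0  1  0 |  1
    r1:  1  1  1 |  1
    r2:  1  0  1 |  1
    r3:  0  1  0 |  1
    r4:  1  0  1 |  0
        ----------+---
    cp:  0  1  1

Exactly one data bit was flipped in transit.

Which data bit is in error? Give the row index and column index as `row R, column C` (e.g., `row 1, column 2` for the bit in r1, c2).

row 2, column 0

Recompute each row's even parity and compare to rp:
  r0: data parity 1, sent rp 1 → ok
  r1: data parity 1, sent rp 1 → ok
  r2: data parity 0, sent rp 1 → mismatch
  r3: data parity 1, sent rp 1 → ok
  r4: data parity 0, sent rp 0 → ok
Recompute each column's even parity and compare to cp:
  c0: data parity 1, sent cp 0 → mismatch
  c1: data parity 1, sent cp 1 → ok
  c2: data parity 1, sent cp 1 → ok
Exactly one row (r2) and one column (c0) fail → the flipped bit is at their intersection.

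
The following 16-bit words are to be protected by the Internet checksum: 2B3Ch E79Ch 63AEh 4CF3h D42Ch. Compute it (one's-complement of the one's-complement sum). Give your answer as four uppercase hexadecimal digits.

One's-complement addition (fold any carry out of bit 15 back into bit 0):
  0x2B3C + 0xE79C = 0x112D8 → wrap carry → 0x12D9
  0x12D9 + 0x63AE = 0x07687
  0x7687 + 0x4CF3 = 0x0C37A
  0xC37A + 0xD42C = 0x197A6 → wrap carry → 0x97A7
One's-complement sum = 0x97A7.
Checksum = ~0x97A7 & 0xFFFF = 0x6858.

6858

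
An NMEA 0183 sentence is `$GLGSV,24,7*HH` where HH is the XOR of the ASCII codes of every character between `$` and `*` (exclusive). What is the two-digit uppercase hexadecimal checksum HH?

XOR the ASCII codes of the payload characters:
  'G' = 0x47 → acc = 0x47
  'L' = 0x4C → acc = 0x0B
  'G' = 0x47 → acc = 0x4C
  'S' = 0x53 → acc = 0x1F
  'V' = 0x56 → acc = 0x49
  ',' = 0x2C → acc = 0x65
  '2' = 0x32 → acc = 0x57
  '4' = 0x34 → acc = 0x63
  ',' = 0x2C → acc = 0x4F
  '7' = 0x37 → acc = 0x78
Checksum = 0x78.

78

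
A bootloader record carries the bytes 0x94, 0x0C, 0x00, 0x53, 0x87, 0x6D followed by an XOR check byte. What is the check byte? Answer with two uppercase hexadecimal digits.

XOR the bytes together:
  start with 0x94
  0x94 ⊕ 0x0C = 0x98
  0x98 ⊕ 0x00 = 0x98
  0x98 ⊕ 0x53 = 0xCB
  0xCB ⊕ 0x87 = 0x4C
  0x4C ⊕ 0x6D = 0x21

21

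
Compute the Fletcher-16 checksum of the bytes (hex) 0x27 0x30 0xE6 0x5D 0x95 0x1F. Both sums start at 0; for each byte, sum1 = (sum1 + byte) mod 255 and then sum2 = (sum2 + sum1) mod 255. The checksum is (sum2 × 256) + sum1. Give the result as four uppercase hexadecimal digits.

Running sums (mod 255):
  after byte 0 (0x27): sum1=39, sum2=39
  after byte 1 (0x30): sum1=87, sum2=126
  after byte 2 (0xE6): sum1=62, sum2=188
  after byte 3 (0x5D): sum1=155, sum2=88
  after byte 4 (0x95): sum1=49, sum2=137
  after byte 5 (0x1F): sum1=80, sum2=217
Checksum = sum2·256 + sum1 = 217·256 + 80 = 55632 = 0xD950.

D950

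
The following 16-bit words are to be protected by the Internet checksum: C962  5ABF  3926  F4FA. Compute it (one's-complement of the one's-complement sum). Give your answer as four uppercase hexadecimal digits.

ADBC

One's-complement addition (fold any carry out of bit 15 back into bit 0):
  0xC962 + 0x5ABF = 0x12421 → wrap carry → 0x2422
  0x2422 + 0x3926 = 0x05D48
  0x5D48 + 0xF4FA = 0x15242 → wrap carry → 0x5243
One's-complement sum = 0x5243.
Checksum = ~0x5243 & 0xFFFF = 0xADBC.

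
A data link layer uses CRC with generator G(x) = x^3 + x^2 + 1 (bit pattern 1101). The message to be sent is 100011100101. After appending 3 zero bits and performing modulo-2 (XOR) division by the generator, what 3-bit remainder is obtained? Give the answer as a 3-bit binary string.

100

Append 3 zeros: 100011100101000. Divide by 1101 (XOR where the leading bit is 1):
  pos 0: 1000 XOR 1101 = 0101
  pos 1: 1011 XOR 1101 = 0110
  pos 2: 1101 XOR 1101 = 0000
  pos 6: 1001 XOR 1101 = 0100
  pos 7: 1000 XOR 1101 = 0101
  pos 8: 1011 XOR 1101 = 0110
  pos 9: 1100 XOR 1101 = 0001
Remainder (last 3 bits) = 100. This is the CRC / FCS.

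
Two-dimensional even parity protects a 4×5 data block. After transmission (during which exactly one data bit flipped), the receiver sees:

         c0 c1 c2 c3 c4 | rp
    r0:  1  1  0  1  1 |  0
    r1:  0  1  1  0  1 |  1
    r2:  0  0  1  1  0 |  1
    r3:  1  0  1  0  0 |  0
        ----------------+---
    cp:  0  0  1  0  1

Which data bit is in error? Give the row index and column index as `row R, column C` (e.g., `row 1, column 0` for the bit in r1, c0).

Recompute each row's even parity and compare to rp:
  r0: data parity 0, sent rp 0 → ok
  r1: data parity 1, sent rp 1 → ok
  r2: data parity 0, sent rp 1 → mismatch
  r3: data parity 0, sent rp 0 → ok
Recompute each column's even parity and compare to cp:
  c0: data parity 0, sent cp 0 → ok
  c1: data parity 0, sent cp 0 → ok
  c2: data parity 1, sent cp 1 → ok
  c3: data parity 0, sent cp 0 → ok
  c4: data parity 0, sent cp 1 → mismatch
Exactly one row (r2) and one column (c4) fail → the flipped bit is at their intersection.

row 2, column 4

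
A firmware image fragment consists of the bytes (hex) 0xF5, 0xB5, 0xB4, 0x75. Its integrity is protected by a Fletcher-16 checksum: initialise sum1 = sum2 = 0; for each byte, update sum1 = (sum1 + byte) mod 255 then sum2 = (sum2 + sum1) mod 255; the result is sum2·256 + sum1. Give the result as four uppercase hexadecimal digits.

D7D5

Running sums (mod 255):
  after byte 0 (0xF5): sum1=245, sum2=245
  after byte 1 (0xB5): sum1=171, sum2=161
  after byte 2 (0xB4): sum1=96, sum2=2
  after byte 3 (0x75): sum1=213, sum2=215
Checksum = sum2·256 + sum1 = 215·256 + 213 = 55253 = 0xD7D5.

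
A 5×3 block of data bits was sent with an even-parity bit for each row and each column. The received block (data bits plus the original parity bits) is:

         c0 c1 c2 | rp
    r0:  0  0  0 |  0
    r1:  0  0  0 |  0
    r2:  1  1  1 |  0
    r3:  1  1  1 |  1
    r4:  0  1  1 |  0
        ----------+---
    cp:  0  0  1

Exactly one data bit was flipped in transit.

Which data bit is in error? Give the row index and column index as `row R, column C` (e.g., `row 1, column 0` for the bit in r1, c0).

row 2, column 1

Recompute each row's even parity and compare to rp:
  r0: data parity 0, sent rp 0 → ok
  r1: data parity 0, sent rp 0 → ok
  r2: data parity 1, sent rp 0 → mismatch
  r3: data parity 1, sent rp 1 → ok
  r4: data parity 0, sent rp 0 → ok
Recompute each column's even parity and compare to cp:
  c0: data parity 0, sent cp 0 → ok
  c1: data parity 1, sent cp 0 → mismatch
  c2: data parity 1, sent cp 1 → ok
Exactly one row (r2) and one column (c1) fail → the flipped bit is at their intersection.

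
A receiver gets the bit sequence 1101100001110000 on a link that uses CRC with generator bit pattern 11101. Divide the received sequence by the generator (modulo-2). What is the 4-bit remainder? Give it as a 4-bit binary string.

1101

Modulo-2 division of 1101100001110000 by 11101:
  pos 0: 11011 XOR 11101 = 00110
  pos 2: 11000 XOR 11101 = 00101
  pos 4: 10100 XOR 11101 = 01001
  pos 5: 10011 XOR 11101 = 01110
  pos 6: 11101 XOR 11101 = 00000
  pos 11: 10000 XOR 11101 = 01101
Remainder = 1101 (nonzero — an error is detected).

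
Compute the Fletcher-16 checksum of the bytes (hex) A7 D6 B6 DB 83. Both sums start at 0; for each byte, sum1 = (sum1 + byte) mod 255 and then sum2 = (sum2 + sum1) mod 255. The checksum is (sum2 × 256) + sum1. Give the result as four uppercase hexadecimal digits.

0194

Running sums (mod 255):
  after byte 0 (A7): sum1=167, sum2=167
  after byte 1 (D6): sum1=126, sum2=38
  after byte 2 (B6): sum1=53, sum2=91
  after byte 3 (DB): sum1=17, sum2=108
  after byte 4 (83): sum1=148, sum2=1
Checksum = sum2·256 + sum1 = 1·256 + 148 = 404 = 0x0194.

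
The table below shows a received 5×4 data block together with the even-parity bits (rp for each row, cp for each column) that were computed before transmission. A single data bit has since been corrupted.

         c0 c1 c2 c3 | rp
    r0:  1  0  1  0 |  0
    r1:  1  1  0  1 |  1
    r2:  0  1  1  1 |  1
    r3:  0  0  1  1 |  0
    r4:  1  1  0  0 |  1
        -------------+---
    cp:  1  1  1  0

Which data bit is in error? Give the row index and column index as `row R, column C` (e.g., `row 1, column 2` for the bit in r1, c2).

row 4, column 3

Recompute each row's even parity and compare to rp:
  r0: data parity 0, sent rp 0 → ok
  r1: data parity 1, sent rp 1 → ok
  r2: data parity 1, sent rp 1 → ok
  r3: data parity 0, sent rp 0 → ok
  r4: data parity 0, sent rp 1 → mismatch
Recompute each column's even parity and compare to cp:
  c0: data parity 1, sent cp 1 → ok
  c1: data parity 1, sent cp 1 → ok
  c2: data parity 1, sent cp 1 → ok
  c3: data parity 1, sent cp 0 → mismatch
Exactly one row (r4) and one column (c3) fail → the flipped bit is at their intersection.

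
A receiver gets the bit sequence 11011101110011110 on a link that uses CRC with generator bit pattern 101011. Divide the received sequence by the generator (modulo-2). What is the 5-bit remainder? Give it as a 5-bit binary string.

Modulo-2 division of 11011101110011110 by 101011:
  pos 0: 110111 XOR 101011 = 011100
  pos 1: 111000 XOR 101011 = 010011
  pos 2: 100111 XOR 101011 = 001100
  pos 4: 110011 XOR 101011 = 011000
  pos 5: 110000 XOR 101011 = 011011
  pos 6: 110110 XOR 101011 = 011101
  pos 7: 111011 XOR 101011 = 010000
  pos 8: 100001 XOR 101011 = 001010
  pos 10: 101011 XOR 101011 = 000000
Remainder = 00000 (zero — the frame passes the CRC check).

00000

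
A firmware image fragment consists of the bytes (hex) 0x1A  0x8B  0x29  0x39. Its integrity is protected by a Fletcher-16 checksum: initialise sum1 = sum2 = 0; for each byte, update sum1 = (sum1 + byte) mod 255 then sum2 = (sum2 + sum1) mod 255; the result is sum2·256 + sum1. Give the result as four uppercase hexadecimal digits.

9608

Running sums (mod 255):
  after byte 0 (0x1A): sum1=26, sum2=26
  after byte 1 (0x8B): sum1=165, sum2=191
  after byte 2 (0x29): sum1=206, sum2=142
  after byte 3 (0x39): sum1=8, sum2=150
Checksum = sum2·256 + sum1 = 150·256 + 8 = 38408 = 0x9608.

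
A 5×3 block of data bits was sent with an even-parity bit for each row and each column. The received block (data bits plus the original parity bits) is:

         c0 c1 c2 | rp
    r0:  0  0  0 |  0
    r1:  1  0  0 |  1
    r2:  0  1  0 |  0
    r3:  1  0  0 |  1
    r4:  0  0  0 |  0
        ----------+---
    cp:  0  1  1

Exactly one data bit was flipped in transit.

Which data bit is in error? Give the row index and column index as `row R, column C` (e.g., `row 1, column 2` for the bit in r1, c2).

Recompute each row's even parity and compare to rp:
  r0: data parity 0, sent rp 0 → ok
  r1: data parity 1, sent rp 1 → ok
  r2: data parity 1, sent rp 0 → mismatch
  r3: data parity 1, sent rp 1 → ok
  r4: data parity 0, sent rp 0 → ok
Recompute each column's even parity and compare to cp:
  c0: data parity 0, sent cp 0 → ok
  c1: data parity 1, sent cp 1 → ok
  c2: data parity 0, sent cp 1 → mismatch
Exactly one row (r2) and one column (c2) fail → the flipped bit is at their intersection.

row 2, column 2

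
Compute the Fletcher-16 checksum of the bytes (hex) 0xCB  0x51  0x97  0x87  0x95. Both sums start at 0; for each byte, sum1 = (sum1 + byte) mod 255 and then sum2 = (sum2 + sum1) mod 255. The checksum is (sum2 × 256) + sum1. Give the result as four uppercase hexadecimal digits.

ABD1

Running sums (mod 255):
  after byte 0 (0xCB): sum1=203, sum2=203
  after byte 1 (0x51): sum1=29, sum2=232
  after byte 2 (0x97): sum1=180, sum2=157
  after byte 3 (0x87): sum1=60, sum2=217
  after byte 4 (0x95): sum1=209, sum2=171
Checksum = sum2·256 + sum1 = 171·256 + 209 = 43985 = 0xABD1.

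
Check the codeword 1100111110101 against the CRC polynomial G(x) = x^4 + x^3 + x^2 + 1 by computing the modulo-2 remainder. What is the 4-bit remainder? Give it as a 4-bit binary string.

Modulo-2 division of 1100111110101 by 11101:
  pos 0: 11001 XOR 11101 = 00100
  pos 2: 10011 XOR 11101 = 01110
  pos 3: 11101 XOR 11101 = 00000
  pos 8: 10101 XOR 11101 = 01000
Remainder = 1000 (nonzero — an error is detected).

1000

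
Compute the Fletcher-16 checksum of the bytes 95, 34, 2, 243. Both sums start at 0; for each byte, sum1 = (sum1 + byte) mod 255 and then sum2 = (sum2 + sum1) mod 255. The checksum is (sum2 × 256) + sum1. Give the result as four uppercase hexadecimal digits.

Running sums (mod 255):
  after byte 0 (95): sum1=95, sum2=95
  after byte 1 (34): sum1=129, sum2=224
  after byte 2 (2): sum1=131, sum2=100
  after byte 3 (243): sum1=119, sum2=219
Checksum = sum2·256 + sum1 = 219·256 + 119 = 56183 = 0xDB77.

DB77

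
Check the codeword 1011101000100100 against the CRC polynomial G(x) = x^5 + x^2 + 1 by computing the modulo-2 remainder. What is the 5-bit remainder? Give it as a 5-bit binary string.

Modulo-2 division of 1011101000100100 by 100101:
  pos 0: 101110 XOR 100101 = 001011
  pos 2: 101110 XOR 100101 = 001011
  pos 4: 101100 XOR 100101 = 001001
  pos 6: 100110 XOR 100101 = 000011
  pos 10: 110100 XOR 100101 = 010001
Remainder = 10001 (nonzero — an error is detected).

10001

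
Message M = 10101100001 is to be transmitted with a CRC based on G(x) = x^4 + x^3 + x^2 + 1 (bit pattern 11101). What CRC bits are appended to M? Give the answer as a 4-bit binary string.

0111

Append 4 zeros: 101011000010000. Divide by 11101 (XOR where the leading bit is 1):
  pos 0: 10101 XOR 11101 = 01000
  pos 1: 10001 XOR 11101 = 01100
  pos 2: 11000 XOR 11101 = 00101
  pos 4: 10100 XOR 11101 = 01001
  pos 5: 10010 XOR 11101 = 01111
  pos 6: 11111 XOR 11101 = 00010
  pos 9: 10000 XOR 11101 = 01101
  pos 10: 11010 XOR 11101 = 00111
Remainder (last 4 bits) = 0111. This is the CRC / FCS.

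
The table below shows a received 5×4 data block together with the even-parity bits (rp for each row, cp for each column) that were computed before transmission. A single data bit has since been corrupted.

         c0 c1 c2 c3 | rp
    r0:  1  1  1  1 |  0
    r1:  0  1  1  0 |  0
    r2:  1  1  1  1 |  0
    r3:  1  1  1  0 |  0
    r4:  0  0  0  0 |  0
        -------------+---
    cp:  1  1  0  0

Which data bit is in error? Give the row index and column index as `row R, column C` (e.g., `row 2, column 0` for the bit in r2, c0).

row 3, column 1

Recompute each row's even parity and compare to rp:
  r0: data parity 0, sent rp 0 → ok
  r1: data parity 0, sent rp 0 → ok
  r2: data parity 0, sent rp 0 → ok
  r3: data parity 1, sent rp 0 → mismatch
  r4: data parity 0, sent rp 0 → ok
Recompute each column's even parity and compare to cp:
  c0: data parity 1, sent cp 1 → ok
  c1: data parity 0, sent cp 1 → mismatch
  c2: data parity 0, sent cp 0 → ok
  c3: data parity 0, sent cp 0 → ok
Exactly one row (r3) and one column (c1) fail → the flipped bit is at their intersection.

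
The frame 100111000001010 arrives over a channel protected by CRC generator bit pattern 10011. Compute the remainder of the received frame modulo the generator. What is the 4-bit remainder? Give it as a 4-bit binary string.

Modulo-2 division of 100111000001010 by 10011:
  pos 0: 10011 XOR 10011 = 00000
  pos 5: 10000 XOR 10011 = 00011
  pos 8: 11010 XOR 10011 = 01001
  pos 9: 10011 XOR 10011 = 00000
Remainder = 0000 (zero — the frame passes the CRC check).

0000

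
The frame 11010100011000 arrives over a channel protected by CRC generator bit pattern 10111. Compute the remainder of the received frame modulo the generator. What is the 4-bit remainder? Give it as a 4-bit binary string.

Modulo-2 division of 11010100011000 by 10111:
  pos 0: 11010 XOR 10111 = 01101
  pos 1: 11011 XOR 10111 = 01100
  pos 2: 11000 XOR 10111 = 01111
  pos 3: 11110 XOR 10111 = 01001
  pos 4: 10010 XOR 10111 = 00101
  pos 6: 10111 XOR 10111 = 00000
Remainder = 0000 (zero — the frame passes the CRC check).

0000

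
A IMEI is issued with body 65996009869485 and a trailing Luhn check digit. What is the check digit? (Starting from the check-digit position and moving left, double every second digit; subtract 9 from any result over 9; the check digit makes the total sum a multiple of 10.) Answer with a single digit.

3

Partial digits right→left: 5 8 4 9 6 8 9 0 0 6 9 9 5 6
Double every second digit counting from the check-digit position (so the 1st, 3rd, 5th, ... of the partial from the right).
  doubled (with −9 where >9): 1 8 3 9 0 9 1 → sum 31
  kept as-is: 8 9 8 0 6 9 6 → sum 46
Total = 31 + 46 = 77.
Check digit = (10 − (77 mod 10)) mod 10 = 3.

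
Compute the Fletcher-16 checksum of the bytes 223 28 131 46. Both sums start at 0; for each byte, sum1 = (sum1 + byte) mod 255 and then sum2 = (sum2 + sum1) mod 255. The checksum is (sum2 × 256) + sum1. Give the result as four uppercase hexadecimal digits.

Running sums (mod 255):
  after byte 0 (223): sum1=223, sum2=223
  after byte 1 (28): sum1=251, sum2=219
  after byte 2 (131): sum1=127, sum2=91
  after byte 3 (46): sum1=173, sum2=9
Checksum = sum2·256 + sum1 = 9·256 + 173 = 2477 = 0x09AD.

09AD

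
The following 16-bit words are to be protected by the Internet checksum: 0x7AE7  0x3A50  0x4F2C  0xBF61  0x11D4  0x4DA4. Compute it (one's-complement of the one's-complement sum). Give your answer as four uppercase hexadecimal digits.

One's-complement addition (fold any carry out of bit 15 back into bit 0):
  0x7AE7 + 0x3A50 = 0x0B537
  0xB537 + 0x4F2C = 0x10463 → wrap carry → 0x0464
  0x0464 + 0xBF61 = 0x0C3C5
  0xC3C5 + 0x11D4 = 0x0D599
  0xD599 + 0x4DA4 = 0x1233D → wrap carry → 0x233E
One's-complement sum = 0x233E.
Checksum = ~0x233E & 0xFFFF = 0xDCC1.

DCC1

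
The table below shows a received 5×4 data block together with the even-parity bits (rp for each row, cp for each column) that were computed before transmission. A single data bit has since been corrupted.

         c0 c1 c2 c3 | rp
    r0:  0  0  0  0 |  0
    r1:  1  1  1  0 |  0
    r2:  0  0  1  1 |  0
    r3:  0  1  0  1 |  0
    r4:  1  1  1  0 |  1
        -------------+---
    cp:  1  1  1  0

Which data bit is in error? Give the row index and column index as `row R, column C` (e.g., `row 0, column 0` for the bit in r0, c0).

row 1, column 0

Recompute each row's even parity and compare to rp:
  r0: data parity 0, sent rp 0 → ok
  r1: data parity 1, sent rp 0 → mismatch
  r2: data parity 0, sent rp 0 → ok
  r3: data parity 0, sent rp 0 → ok
  r4: data parity 1, sent rp 1 → ok
Recompute each column's even parity and compare to cp:
  c0: data parity 0, sent cp 1 → mismatch
  c1: data parity 1, sent cp 1 → ok
  c2: data parity 1, sent cp 1 → ok
  c3: data parity 0, sent cp 0 → ok
Exactly one row (r1) and one column (c0) fail → the flipped bit is at their intersection.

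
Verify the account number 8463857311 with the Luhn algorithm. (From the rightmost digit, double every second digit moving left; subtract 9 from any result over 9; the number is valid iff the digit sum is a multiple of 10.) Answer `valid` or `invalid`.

From the right, keep odd positions and double even positions (subtract 9 from any doubled value over 9):
  doubled (positions 2,4,...): 2 5 7 3 7 → sum 24
  kept (positions 1,3,...): 1 3 5 3 4 → sum 16
Total = 40.
40 mod 10 = 0, so the number is valid.

valid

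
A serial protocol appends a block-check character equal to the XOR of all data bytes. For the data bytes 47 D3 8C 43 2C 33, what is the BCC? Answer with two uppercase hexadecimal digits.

XOR the bytes together:
  start with 0x47
  0x47 ⊕ 0xD3 = 0x94
  0x94 ⊕ 0x8C = 0x18
  0x18 ⊕ 0x43 = 0x5B
  0x5B ⊕ 0x2C = 0x77
  0x77 ⊕ 0x33 = 0x44

44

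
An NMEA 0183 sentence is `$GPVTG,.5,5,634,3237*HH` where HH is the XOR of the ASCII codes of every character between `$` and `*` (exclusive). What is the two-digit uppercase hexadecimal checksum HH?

48

XOR the ASCII codes of the payload characters:
  'G' = 0x47 → acc = 0x47
  'P' = 0x50 → acc = 0x17
  'V' = 0x56 → acc = 0x41
  'T' = 0x54 → acc = 0x15
  'G' = 0x47 → acc = 0x52
  ',' = 0x2C → acc = 0x7E
  '.' = 0x2E → acc = 0x50
  '5' = 0x35 → acc = 0x65
  ',' = 0x2C → acc = 0x49
  '5' = 0x35 → acc = 0x7C
  ',' = 0x2C → acc = 0x50
  '6' = 0x36 → acc = 0x66
  '3' = 0x33 → acc = 0x55
  '4' = 0x34 → acc = 0x61
  ',' = 0x2C → acc = 0x4D
  '3' = 0x33 → acc = 0x7E
  '2' = 0x32 → acc = 0x4C
  '3' = 0x33 → acc = 0x7F
  '7' = 0x37 → acc = 0x48
Checksum = 0x48.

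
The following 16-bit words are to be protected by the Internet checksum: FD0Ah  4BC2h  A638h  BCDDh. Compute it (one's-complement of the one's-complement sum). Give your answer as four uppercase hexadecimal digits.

One's-complement addition (fold any carry out of bit 15 back into bit 0):
  0xFD0A + 0x4BC2 = 0x148CC → wrap carry → 0x48CD
  0x48CD + 0xA638 = 0x0EF05
  0xEF05 + 0xBCDD = 0x1ABE2 → wrap carry → 0xABE3
One's-complement sum = 0xABE3.
Checksum = ~0xABE3 & 0xFFFF = 0x541C.

541C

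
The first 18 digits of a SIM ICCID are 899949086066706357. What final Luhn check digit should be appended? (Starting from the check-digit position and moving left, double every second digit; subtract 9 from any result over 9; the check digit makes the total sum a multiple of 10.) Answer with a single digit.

Partial digits right→left: 7 5 3 6 0 7 6 6 0 6 8 0 9 4 9 9 9 8
Double every second digit counting from the check-digit position (so the 1st, 3rd, 5th, ... of the partial from the right).
  doubled (with −9 where >9): 5 6 0 3 0 7 9 9 9 → sum 48
  kept as-is: 5 6 7 6 6 0 4 9 8 → sum 51
Total = 48 + 51 = 99.
Check digit = (10 − (99 mod 10)) mod 10 = 1.

1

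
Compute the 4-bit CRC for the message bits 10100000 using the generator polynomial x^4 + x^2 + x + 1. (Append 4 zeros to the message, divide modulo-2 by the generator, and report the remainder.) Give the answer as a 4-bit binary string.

Append 4 zeros: 101000000000. Divide by 10111 (XOR where the leading bit is 1):
  pos 0: 10100 XOR 10111 = 00011
  pos 3: 11000 XOR 10111 = 01111
  pos 4: 11110 XOR 10111 = 01001
  pos 5: 10010 XOR 10111 = 00101
  pos 7: 10100 XOR 10111 = 00011
Remainder (last 4 bits) = 0011. This is the CRC / FCS.

0011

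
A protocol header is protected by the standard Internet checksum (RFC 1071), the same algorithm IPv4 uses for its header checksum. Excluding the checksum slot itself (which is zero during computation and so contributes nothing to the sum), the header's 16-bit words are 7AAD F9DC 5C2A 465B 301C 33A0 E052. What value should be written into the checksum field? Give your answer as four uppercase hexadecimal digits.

One's-complement addition (fold any carry out of bit 15 back into bit 0):
  0x7AAD + 0xF9DC = 0x17489 → wrap carry → 0x748A
  0x748A + 0x5C2A = 0x0D0B4
  0xD0B4 + 0x465B = 0x1170F → wrap carry → 0x1710
  0x1710 + 0x301C = 0x0472C
  0x472C + 0x33A0 = 0x07ACC
  0x7ACC + 0xE052 = 0x15B1E → wrap carry → 0x5B1F
One's-complement sum = 0x5B1F.
Checksum = ~0x5B1F & 0xFFFF = 0xA4E0.

A4E0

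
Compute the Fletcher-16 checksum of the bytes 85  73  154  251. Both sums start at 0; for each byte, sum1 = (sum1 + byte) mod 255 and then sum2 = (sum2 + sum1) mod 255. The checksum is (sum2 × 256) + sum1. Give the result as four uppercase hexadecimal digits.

Running sums (mod 255):
  after byte 0 (85): sum1=85, sum2=85
  after byte 1 (73): sum1=158, sum2=243
  after byte 2 (154): sum1=57, sum2=45
  after byte 3 (251): sum1=53, sum2=98
Checksum = sum2·256 + sum1 = 98·256 + 53 = 25141 = 0x6235.

6235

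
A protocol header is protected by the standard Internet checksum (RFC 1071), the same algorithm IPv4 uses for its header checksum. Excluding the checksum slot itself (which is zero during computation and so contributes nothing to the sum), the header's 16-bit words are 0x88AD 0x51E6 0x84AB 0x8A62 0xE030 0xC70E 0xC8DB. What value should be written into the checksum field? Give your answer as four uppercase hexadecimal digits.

A642

One's-complement addition (fold any carry out of bit 15 back into bit 0):
  0x88AD + 0x51E6 = 0x0DA93
  0xDA93 + 0x84AB = 0x15F3E → wrap carry → 0x5F3F
  0x5F3F + 0x8A62 = 0x0E9A1
  0xE9A1 + 0xE030 = 0x1C9D1 → wrap carry → 0xC9D2
  0xC9D2 + 0xC70E = 0x190E0 → wrap carry → 0x90E1
  0x90E1 + 0xC8DB = 0x159BC → wrap carry → 0x59BD
One's-complement sum = 0x59BD.
Checksum = ~0x59BD & 0xFFFF = 0xA642.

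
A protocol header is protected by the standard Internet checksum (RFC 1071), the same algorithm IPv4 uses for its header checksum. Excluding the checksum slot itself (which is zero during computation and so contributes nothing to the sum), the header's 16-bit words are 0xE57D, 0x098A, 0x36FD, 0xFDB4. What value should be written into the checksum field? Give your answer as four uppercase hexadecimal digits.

DC45

One's-complement addition (fold any carry out of bit 15 back into bit 0):
  0xE57D + 0x098A = 0x0EF07
  0xEF07 + 0x36FD = 0x12604 → wrap carry → 0x2605
  0x2605 + 0xFDB4 = 0x123B9 → wrap carry → 0x23BA
One's-complement sum = 0x23BA.
Checksum = ~0x23BA & 0xFFFF = 0xDC45.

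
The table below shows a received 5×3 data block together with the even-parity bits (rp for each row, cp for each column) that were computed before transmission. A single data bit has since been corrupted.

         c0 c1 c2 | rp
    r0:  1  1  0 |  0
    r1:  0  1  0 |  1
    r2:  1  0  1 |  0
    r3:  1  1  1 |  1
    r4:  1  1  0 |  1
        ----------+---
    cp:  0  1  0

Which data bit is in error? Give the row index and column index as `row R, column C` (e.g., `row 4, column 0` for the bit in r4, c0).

Recompute each row's even parity and compare to rp:
  r0: data parity 0, sent rp 0 → ok
  r1: data parity 1, sent rp 1 → ok
  r2: data parity 0, sent rp 0 → ok
  r3: data parity 1, sent rp 1 → ok
  r4: data parity 0, sent rp 1 → mismatch
Recompute each column's even parity and compare to cp:
  c0: data parity 0, sent cp 0 → ok
  c1: data parity 0, sent cp 1 → mismatch
  c2: data parity 0, sent cp 0 → ok
Exactly one row (r4) and one column (c1) fail → the flipped bit is at their intersection.

row 4, column 1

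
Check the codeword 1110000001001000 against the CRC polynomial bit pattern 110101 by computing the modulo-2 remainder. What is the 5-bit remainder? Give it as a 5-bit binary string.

Modulo-2 division of 1110000001001000 by 110101:
  pos 0: 111000 XOR 110101 = 001101
  pos 2: 110100 XOR 110101 = 000001
  pos 7: 101001 XOR 110101 = 011100
  pos 8: 111000 XOR 110101 = 001101
  pos 10: 110100 XOR 110101 = 000001
Remainder = 00001 (nonzero — an error is detected).

00001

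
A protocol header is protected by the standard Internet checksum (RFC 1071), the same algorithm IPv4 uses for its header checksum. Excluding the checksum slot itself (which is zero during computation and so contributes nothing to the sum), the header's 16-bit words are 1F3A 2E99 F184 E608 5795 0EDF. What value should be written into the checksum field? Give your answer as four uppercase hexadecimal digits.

One's-complement addition (fold any carry out of bit 15 back into bit 0):
  0x1F3A + 0x2E99 = 0x04DD3
  0x4DD3 + 0xF184 = 0x13F57 → wrap carry → 0x3F58
  0x3F58 + 0xE608 = 0x12560 → wrap carry → 0x2561
  0x2561 + 0x5795 = 0x07CF6
  0x7CF6 + 0x0EDF = 0x08BD5
One's-complement sum = 0x8BD5.
Checksum = ~0x8BD5 & 0xFFFF = 0x742A.

742A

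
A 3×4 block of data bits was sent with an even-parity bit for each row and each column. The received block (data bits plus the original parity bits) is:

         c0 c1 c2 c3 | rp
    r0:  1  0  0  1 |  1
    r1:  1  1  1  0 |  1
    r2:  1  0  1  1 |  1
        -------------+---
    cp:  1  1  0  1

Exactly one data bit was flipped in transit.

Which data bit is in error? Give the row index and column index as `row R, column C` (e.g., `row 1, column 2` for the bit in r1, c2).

row 0, column 3

Recompute each row's even parity and compare to rp:
  r0: data parity 0, sent rp 1 → mismatch
  r1: data parity 1, sent rp 1 → ok
  r2: data parity 1, sent rp 1 → ok
Recompute each column's even parity and compare to cp:
  c0: data parity 1, sent cp 1 → ok
  c1: data parity 1, sent cp 1 → ok
  c2: data parity 0, sent cp 0 → ok
  c3: data parity 0, sent cp 1 → mismatch
Exactly one row (r0) and one column (c3) fail → the flipped bit is at their intersection.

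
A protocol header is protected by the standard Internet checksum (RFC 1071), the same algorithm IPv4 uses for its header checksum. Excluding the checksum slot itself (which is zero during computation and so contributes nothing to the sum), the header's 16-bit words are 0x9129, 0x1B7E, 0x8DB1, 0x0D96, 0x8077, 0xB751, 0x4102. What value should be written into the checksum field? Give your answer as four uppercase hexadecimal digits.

3F45

One's-complement addition (fold any carry out of bit 15 back into bit 0):
  0x9129 + 0x1B7E = 0x0ACA7
  0xACA7 + 0x8DB1 = 0x13A58 → wrap carry → 0x3A59
  0x3A59 + 0x0D96 = 0x047EF
  0x47EF + 0x8077 = 0x0C866
  0xC866 + 0xB751 = 0x17FB7 → wrap carry → 0x7FB8
  0x7FB8 + 0x4102 = 0x0C0BA
One's-complement sum = 0xC0BA.
Checksum = ~0xC0BA & 0xFFFF = 0x3F45.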